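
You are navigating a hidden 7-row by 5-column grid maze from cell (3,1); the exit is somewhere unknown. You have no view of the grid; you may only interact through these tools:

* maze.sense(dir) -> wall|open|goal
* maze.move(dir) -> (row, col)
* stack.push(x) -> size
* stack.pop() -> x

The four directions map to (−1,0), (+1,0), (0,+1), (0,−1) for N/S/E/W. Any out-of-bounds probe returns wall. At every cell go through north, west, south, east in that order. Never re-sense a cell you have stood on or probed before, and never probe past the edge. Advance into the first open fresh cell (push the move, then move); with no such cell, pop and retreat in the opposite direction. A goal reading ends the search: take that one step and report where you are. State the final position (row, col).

Action: sense[dir: north]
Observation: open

Action: push[x: north]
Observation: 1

Action: move[dir: north]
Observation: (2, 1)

Action: sense[dir: north]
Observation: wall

Action: sense[dir: west]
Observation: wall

Action: sense[dir: east]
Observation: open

Action: push[x: east]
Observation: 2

Action: move[dir: east]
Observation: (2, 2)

Action: sense[dir: north]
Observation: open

Action: push[x: north]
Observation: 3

Action: move[dir: north]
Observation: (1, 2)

Action: sense[dir: north]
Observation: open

Action: push[x: north]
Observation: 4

Action: move[dir: north]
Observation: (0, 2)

Action: sense[dir: west]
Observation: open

Action: push[x: west]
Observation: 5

Action: move[dir: west]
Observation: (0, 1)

Action: sense[dir: west]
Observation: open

Action: push[x: west]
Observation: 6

Action: move[dir: west]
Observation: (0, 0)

Action: sense[dir: south]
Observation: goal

Action: move[dir: south]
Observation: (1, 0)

Answer: (1, 0)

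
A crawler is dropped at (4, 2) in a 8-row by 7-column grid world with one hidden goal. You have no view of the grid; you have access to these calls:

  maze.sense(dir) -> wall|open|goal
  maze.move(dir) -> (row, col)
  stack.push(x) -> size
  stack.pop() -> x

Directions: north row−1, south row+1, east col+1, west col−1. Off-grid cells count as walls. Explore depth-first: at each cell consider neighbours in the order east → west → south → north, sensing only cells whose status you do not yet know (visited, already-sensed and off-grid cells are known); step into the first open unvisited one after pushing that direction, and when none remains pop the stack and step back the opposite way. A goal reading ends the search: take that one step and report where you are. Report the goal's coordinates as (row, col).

Action: sense[east]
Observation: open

Action: push[east]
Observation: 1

Action: move[east]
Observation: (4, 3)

Action: sense[east]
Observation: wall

Action: sense[south]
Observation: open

Action: push[south]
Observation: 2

Action: move[south]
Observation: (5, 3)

Action: sense[east]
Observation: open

Action: push[east]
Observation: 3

Action: move[east]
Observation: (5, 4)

Action: sense[east]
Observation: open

Action: push[east]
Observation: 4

Action: move[east]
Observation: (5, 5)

Action: sense[east]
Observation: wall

Action: sense[south]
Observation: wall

Action: sense[north]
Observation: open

Action: push[north]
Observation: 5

Action: move[north]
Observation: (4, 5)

Action: sense[east]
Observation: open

Action: push[east]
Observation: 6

Action: move[east]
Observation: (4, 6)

Action: sense[north]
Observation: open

Action: push[north]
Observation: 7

Action: move[north]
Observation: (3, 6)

Action: sense[west]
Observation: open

Action: push[west]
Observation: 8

Action: move[west]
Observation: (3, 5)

Action: sense[west]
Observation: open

Action: push[west]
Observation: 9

Action: move[west]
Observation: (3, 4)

Action: sense[west]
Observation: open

Action: push[west]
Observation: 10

Action: move[west]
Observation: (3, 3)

Action: sense[west]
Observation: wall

Action: sense[north]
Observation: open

Action: push[north]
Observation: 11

Action: move[north]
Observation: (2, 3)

Action: sense[east]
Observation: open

Action: push[east]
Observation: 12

Action: move[east]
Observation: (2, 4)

Action: sense[east]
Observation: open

Action: push[east]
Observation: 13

Action: move[east]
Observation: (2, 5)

Action: sense[east]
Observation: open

Action: push[east]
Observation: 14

Action: move[east]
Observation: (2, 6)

Action: sense[north]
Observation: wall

Action: pop[]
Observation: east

Action: move[west]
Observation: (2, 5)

Action: sense[north]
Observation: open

Action: push[north]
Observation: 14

Action: move[north]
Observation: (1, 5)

Action: sense[west]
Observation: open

Action: push[west]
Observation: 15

Action: move[west]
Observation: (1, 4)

Action: sense[west]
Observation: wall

Action: sense[north]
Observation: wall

Action: pop[]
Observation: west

Action: move[east]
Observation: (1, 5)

Action: sense[north]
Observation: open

Action: push[north]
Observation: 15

Action: move[north]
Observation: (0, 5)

Action: sense[east]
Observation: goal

Action: move[east]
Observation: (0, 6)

Answer: (0, 6)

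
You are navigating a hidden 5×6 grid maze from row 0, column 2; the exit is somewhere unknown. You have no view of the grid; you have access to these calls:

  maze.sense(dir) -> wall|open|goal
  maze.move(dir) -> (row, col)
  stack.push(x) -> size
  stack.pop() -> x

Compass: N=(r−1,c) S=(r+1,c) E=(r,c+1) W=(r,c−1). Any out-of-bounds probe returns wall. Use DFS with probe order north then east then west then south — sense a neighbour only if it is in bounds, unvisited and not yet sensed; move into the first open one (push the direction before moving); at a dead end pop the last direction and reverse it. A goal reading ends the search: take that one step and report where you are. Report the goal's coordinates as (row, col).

==> sense(east)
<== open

==> push(east)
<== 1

==> move(east)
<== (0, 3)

==> sense(east)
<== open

==> push(east)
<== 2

==> move(east)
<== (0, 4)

==> sense(east)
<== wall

==> sense(south)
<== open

==> push(south)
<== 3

==> move(south)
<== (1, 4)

==> sense(east)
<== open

==> push(east)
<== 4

==> move(east)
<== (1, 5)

==> sense(south)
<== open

==> push(south)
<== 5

==> move(south)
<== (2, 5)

==> sense(west)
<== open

==> push(west)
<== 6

==> move(west)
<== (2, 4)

==> sense(west)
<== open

==> push(west)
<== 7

==> move(west)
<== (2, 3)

==> sense(north)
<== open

==> push(north)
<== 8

==> move(north)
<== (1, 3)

==> sense(west)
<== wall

==> pop()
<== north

==> move(south)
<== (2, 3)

==> sense(west)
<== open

==> push(west)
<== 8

==> move(west)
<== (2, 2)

==> sense(west)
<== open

==> push(west)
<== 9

==> move(west)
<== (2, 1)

==> sense(north)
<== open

==> push(north)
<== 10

==> move(north)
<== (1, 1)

==> sense(north)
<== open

==> push(north)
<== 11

==> move(north)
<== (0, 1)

==> sense(west)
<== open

==> push(west)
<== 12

==> move(west)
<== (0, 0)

==> sense(south)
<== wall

==> pop()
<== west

==> move(east)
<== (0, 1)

==> pop()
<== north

==> move(south)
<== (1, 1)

==> pop()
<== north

==> move(south)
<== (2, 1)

==> sense(west)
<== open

==> push(west)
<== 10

==> move(west)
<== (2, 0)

==> sense(south)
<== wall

==> pop()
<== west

==> move(east)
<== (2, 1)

==> sense(south)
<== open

==> push(south)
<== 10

==> move(south)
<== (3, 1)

==> sense(east)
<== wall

==> sense(south)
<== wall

==> pop()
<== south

==> move(north)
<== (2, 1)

==> pop()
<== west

==> move(east)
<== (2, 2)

==> pop()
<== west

==> move(east)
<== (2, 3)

==> sense(south)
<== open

==> push(south)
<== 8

==> move(south)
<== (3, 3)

==> sense(east)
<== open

==> push(east)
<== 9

==> move(east)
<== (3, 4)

==> sense(east)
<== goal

==> move(east)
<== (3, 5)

Answer: (3, 5)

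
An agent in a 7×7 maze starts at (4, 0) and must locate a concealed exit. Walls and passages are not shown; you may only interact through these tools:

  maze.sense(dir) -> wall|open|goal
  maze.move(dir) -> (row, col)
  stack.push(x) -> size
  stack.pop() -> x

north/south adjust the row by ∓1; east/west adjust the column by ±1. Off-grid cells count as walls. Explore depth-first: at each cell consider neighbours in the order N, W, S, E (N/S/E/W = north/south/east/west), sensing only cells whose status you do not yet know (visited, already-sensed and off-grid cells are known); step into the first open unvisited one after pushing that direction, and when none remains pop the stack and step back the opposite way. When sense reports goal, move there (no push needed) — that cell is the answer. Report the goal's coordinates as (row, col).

> maze.sense dir='north'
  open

> stack.push x='north'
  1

> maze.move dir='north'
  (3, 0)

> maze.sense dir='north'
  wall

> maze.sense dir='east'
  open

> stack.push x='east'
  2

> maze.move dir='east'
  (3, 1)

> maze.sense dir='north'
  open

> stack.push x='north'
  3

> maze.move dir='north'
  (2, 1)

> maze.sense dir='north'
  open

> stack.push x='north'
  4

> maze.move dir='north'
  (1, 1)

> maze.sense dir='north'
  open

> stack.push x='north'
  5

> maze.move dir='north'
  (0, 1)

> maze.sense dir='west'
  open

> stack.push x='west'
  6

> maze.move dir='west'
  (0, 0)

> maze.sense dir='south'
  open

> stack.push x='south'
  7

> maze.move dir='south'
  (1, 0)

> stack.pop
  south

> maze.move dir='north'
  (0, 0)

> stack.pop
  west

> maze.move dir='east'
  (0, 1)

> maze.sense dir='east'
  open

> stack.push x='east'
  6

> maze.move dir='east'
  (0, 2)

> maze.sense dir='south'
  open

> stack.push x='south'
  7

> maze.move dir='south'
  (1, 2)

> maze.sense dir='south'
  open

> stack.push x='south'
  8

> maze.move dir='south'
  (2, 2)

> maze.sense dir='south'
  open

> stack.push x='south'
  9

> maze.move dir='south'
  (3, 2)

> maze.sense dir='south'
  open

> stack.push x='south'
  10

> maze.move dir='south'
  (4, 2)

> maze.sense dir='west'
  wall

> maze.sense dir='south'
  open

> stack.push x='south'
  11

> maze.move dir='south'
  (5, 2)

> maze.sense dir='west'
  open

> stack.push x='west'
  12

> maze.move dir='west'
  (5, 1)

> maze.sense dir='west'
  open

> stack.push x='west'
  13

> maze.move dir='west'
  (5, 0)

> maze.sense dir='south'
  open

> stack.push x='south'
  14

> maze.move dir='south'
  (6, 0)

> maze.sense dir='east'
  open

> stack.push x='east'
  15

> maze.move dir='east'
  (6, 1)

> maze.sense dir='east'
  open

> stack.push x='east'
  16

> maze.move dir='east'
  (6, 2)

> maze.sense dir='east'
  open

> stack.push x='east'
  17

> maze.move dir='east'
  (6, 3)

> maze.sense dir='north'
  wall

> maze.sense dir='east'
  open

> stack.push x='east'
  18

> maze.move dir='east'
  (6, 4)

> maze.sense dir='north'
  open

> stack.push x='north'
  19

> maze.move dir='north'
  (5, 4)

> maze.sense dir='north'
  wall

> maze.sense dir='east'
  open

> stack.push x='east'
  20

> maze.move dir='east'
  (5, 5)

> maze.sense dir='north'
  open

> stack.push x='north'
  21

> maze.move dir='north'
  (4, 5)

> maze.sense dir='north'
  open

> stack.push x='north'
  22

> maze.move dir='north'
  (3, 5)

> maze.sense dir='north'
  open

> stack.push x='north'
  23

> maze.move dir='north'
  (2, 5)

> maze.sense dir='north'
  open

> stack.push x='north'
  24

> maze.move dir='north'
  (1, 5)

> maze.sense dir='north'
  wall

> maze.sense dir='west'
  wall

> maze.sense dir='east'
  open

> stack.push x='east'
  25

> maze.move dir='east'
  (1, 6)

> maze.sense dir='north'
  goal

> maze.move dir='north'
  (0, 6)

Answer: (0, 6)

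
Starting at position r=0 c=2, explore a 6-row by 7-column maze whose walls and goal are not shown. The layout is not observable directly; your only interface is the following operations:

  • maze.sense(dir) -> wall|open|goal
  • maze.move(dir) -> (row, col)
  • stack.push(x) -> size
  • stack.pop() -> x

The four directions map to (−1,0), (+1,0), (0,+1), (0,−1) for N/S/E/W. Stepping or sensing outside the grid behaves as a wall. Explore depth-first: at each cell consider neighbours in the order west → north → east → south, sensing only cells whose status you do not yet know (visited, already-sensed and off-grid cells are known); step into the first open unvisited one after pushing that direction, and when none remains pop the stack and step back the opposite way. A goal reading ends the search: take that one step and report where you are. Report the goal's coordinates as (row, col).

~$ maze.sense west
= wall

~$ maze.sense east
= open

~$ stack.push east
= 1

~$ maze.move east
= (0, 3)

~$ maze.sense east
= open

~$ stack.push east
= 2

~$ maze.move east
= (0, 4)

~$ maze.sense east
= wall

~$ maze.sense south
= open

~$ stack.push south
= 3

~$ maze.move south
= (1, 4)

~$ maze.sense west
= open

~$ stack.push west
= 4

~$ maze.move west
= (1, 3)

~$ maze.sense west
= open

~$ stack.push west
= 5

~$ maze.move west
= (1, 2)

~$ maze.sense west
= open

~$ stack.push west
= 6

~$ maze.move west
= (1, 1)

~$ maze.sense west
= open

~$ stack.push west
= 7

~$ maze.move west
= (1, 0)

~$ maze.sense north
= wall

~$ maze.sense south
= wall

~$ stack.pop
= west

~$ maze.move east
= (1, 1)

~$ maze.sense south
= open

~$ stack.push south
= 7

~$ maze.move south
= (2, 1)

~$ maze.sense east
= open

~$ stack.push east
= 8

~$ maze.move east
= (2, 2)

~$ maze.sense east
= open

~$ stack.push east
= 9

~$ maze.move east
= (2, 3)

~$ maze.sense east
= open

~$ stack.push east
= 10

~$ maze.move east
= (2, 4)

~$ maze.sense east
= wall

~$ maze.sense south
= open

~$ stack.push south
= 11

~$ maze.move south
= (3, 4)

~$ maze.sense west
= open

~$ stack.push west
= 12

~$ maze.move west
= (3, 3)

~$ maze.sense west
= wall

~$ maze.sense south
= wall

~$ stack.pop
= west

~$ maze.move east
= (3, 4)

~$ maze.sense east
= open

~$ stack.push east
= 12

~$ maze.move east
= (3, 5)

~$ maze.sense east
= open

~$ stack.push east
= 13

~$ maze.move east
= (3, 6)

~$ maze.sense north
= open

~$ stack.push north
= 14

~$ maze.move north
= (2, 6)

~$ maze.sense north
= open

~$ stack.push north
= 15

~$ maze.move north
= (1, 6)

~$ maze.sense west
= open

~$ stack.push west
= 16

~$ maze.move west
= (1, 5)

~$ stack.pop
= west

~$ maze.move east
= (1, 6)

~$ maze.sense north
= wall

~$ stack.pop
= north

~$ maze.move south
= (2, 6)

~$ stack.pop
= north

~$ maze.move south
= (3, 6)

~$ maze.sense south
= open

~$ stack.push south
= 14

~$ maze.move south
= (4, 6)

~$ maze.sense west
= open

~$ stack.push west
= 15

~$ maze.move west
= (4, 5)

~$ maze.sense west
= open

~$ stack.push west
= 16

~$ maze.move west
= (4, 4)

~$ maze.sense south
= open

~$ stack.push south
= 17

~$ maze.move south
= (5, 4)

~$ maze.sense west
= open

~$ stack.push west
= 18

~$ maze.move west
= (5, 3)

~$ maze.sense west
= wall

~$ stack.pop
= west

~$ maze.move east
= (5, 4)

~$ maze.sense east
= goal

~$ maze.move east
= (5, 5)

Answer: (5, 5)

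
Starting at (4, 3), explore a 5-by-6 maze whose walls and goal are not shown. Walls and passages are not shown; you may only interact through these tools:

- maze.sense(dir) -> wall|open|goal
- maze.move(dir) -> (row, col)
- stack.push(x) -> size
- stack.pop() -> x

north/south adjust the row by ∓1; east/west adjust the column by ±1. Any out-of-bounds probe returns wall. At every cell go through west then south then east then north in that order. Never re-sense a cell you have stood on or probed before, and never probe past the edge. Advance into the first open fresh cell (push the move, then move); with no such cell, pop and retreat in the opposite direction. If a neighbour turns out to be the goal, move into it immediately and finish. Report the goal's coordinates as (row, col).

! 1. sense(dir='west') ~> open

! 2. push(x='west') ~> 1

! 3. move(dir='west') ~> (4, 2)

! 4. sense(dir='west') ~> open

! 5. push(x='west') ~> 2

! 6. move(dir='west') ~> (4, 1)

! 7. sense(dir='west') ~> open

! 8. push(x='west') ~> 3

! 9. move(dir='west') ~> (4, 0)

! 10. sense(dir='north') ~> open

! 11. push(x='north') ~> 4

! 12. move(dir='north') ~> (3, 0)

! 13. sense(dir='east') ~> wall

! 14. sense(dir='north') ~> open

! 15. push(x='north') ~> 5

! 16. move(dir='north') ~> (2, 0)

! 17. sense(dir='east') ~> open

! 18. push(x='east') ~> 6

! 19. move(dir='east') ~> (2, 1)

! 20. sense(dir='east') ~> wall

! 21. sense(dir='north') ~> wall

! 22. pop() ~> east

! 23. move(dir='west') ~> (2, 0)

! 24. sense(dir='north') ~> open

! 25. push(x='north') ~> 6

! 26. move(dir='north') ~> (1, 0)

! 27. sense(dir='north') ~> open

! 28. push(x='north') ~> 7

! 29. move(dir='north') ~> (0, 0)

! 30. sense(dir='east') ~> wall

! 31. pop() ~> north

! 32. move(dir='south') ~> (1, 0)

! 33. pop() ~> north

! 34. move(dir='south') ~> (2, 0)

! 35. pop() ~> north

! 36. move(dir='south') ~> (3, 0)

! 37. pop() ~> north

! 38. move(dir='south') ~> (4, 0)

! 39. pop() ~> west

! 40. move(dir='east') ~> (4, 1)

! 41. pop() ~> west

! 42. move(dir='east') ~> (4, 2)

! 43. sense(dir='north') ~> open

! 44. push(x='north') ~> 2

! 45. move(dir='north') ~> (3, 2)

! 46. sense(dir='east') ~> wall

! 47. pop() ~> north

! 48. move(dir='south') ~> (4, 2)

! 49. pop() ~> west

! 50. move(dir='east') ~> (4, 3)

! 51. sense(dir='east') ~> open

! 52. push(x='east') ~> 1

! 53. move(dir='east') ~> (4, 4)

! 54. sense(dir='east') ~> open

! 55. push(x='east') ~> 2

! 56. move(dir='east') ~> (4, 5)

! 57. sense(dir='north') ~> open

! 58. push(x='north') ~> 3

! 59. move(dir='north') ~> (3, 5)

! 60. sense(dir='west') ~> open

! 61. push(x='west') ~> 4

! 62. move(dir='west') ~> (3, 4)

! 63. sense(dir='north') ~> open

! 64. push(x='north') ~> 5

! 65. move(dir='north') ~> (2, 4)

! 66. sense(dir='west') ~> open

! 67. push(x='west') ~> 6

! 68. move(dir='west') ~> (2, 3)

! 69. sense(dir='north') ~> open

! 70. push(x='north') ~> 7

! 71. move(dir='north') ~> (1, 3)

! 72. sense(dir='west') ~> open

! 73. push(x='west') ~> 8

! 74. move(dir='west') ~> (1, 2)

! 75. sense(dir='north') ~> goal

! 76. move(dir='north') ~> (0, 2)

Answer: (0, 2)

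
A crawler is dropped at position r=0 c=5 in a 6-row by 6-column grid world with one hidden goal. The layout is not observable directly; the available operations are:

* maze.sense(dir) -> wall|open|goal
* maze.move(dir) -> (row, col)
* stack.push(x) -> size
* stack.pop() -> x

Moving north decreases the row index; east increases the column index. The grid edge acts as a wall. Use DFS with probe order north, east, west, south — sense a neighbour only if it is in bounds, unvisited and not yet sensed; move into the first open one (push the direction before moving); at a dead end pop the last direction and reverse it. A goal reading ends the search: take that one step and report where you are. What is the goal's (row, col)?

> maze.sense dir→west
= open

> stack.push x→west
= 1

> maze.move dir→west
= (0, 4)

> maze.sense dir→west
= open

> stack.push x→west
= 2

> maze.move dir→west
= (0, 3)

> maze.sense dir→west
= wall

> maze.sense dir→south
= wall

> stack.pop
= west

> maze.move dir→east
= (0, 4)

> maze.sense dir→south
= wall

> stack.pop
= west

> maze.move dir→east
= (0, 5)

> maze.sense dir→south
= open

> stack.push x→south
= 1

> maze.move dir→south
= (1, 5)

> maze.sense dir→south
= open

> stack.push x→south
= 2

> maze.move dir→south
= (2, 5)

> maze.sense dir→west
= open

> stack.push x→west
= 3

> maze.move dir→west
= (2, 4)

> maze.sense dir→west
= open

> stack.push x→west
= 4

> maze.move dir→west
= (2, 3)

> maze.sense dir→west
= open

> stack.push x→west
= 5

> maze.move dir→west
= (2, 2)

> maze.sense dir→north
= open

> stack.push x→north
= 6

> maze.move dir→north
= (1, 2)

> maze.sense dir→west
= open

> stack.push x→west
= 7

> maze.move dir→west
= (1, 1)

> maze.sense dir→north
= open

> stack.push x→north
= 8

> maze.move dir→north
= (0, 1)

> maze.sense dir→west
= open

> stack.push x→west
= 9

> maze.move dir→west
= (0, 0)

> maze.sense dir→south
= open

> stack.push x→south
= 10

> maze.move dir→south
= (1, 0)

> maze.sense dir→south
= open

> stack.push x→south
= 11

> maze.move dir→south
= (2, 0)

> maze.sense dir→east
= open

> stack.push x→east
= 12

> maze.move dir→east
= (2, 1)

> maze.sense dir→south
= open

> stack.push x→south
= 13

> maze.move dir→south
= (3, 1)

> maze.sense dir→east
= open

> stack.push x→east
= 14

> maze.move dir→east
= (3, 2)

> maze.sense dir→east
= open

> stack.push x→east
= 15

> maze.move dir→east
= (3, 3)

> maze.sense dir→east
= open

> stack.push x→east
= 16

> maze.move dir→east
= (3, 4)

> maze.sense dir→east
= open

> stack.push x→east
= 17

> maze.move dir→east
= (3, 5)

> maze.sense dir→south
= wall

> stack.pop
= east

> maze.move dir→west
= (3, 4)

> maze.sense dir→south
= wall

> stack.pop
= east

> maze.move dir→west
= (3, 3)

> maze.sense dir→south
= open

> stack.push x→south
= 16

> maze.move dir→south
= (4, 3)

> maze.sense dir→west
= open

> stack.push x→west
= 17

> maze.move dir→west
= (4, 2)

> maze.sense dir→west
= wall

> maze.sense dir→south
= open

> stack.push x→south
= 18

> maze.move dir→south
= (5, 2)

> maze.sense dir→east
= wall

> maze.sense dir→west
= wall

> stack.pop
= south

> maze.move dir→north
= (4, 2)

> stack.pop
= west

> maze.move dir→east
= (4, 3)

> stack.pop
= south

> maze.move dir→north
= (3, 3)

> stack.pop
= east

> maze.move dir→west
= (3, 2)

> stack.pop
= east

> maze.move dir→west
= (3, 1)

> maze.sense dir→west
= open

> stack.push x→west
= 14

> maze.move dir→west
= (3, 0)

> maze.sense dir→south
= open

> stack.push x→south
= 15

> maze.move dir→south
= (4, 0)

> maze.sense dir→south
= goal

> maze.move dir→south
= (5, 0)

Answer: (5, 0)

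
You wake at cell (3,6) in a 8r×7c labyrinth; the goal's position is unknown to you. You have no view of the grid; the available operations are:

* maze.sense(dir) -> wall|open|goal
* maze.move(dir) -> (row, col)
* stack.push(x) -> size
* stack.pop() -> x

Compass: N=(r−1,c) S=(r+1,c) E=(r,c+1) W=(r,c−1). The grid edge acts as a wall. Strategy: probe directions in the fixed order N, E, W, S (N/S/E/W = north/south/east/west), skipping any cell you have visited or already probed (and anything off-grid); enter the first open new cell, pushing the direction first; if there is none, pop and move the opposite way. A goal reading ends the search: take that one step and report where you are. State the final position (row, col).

==> sense(north)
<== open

==> push(north)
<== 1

==> move(north)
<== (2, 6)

==> sense(north)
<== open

==> push(north)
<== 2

==> move(north)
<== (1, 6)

==> sense(north)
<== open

==> push(north)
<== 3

==> move(north)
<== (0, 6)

==> sense(west)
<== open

==> push(west)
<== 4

==> move(west)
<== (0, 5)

==> sense(west)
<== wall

==> sense(south)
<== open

==> push(south)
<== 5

==> move(south)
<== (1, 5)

==> sense(west)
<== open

==> push(west)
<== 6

==> move(west)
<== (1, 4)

==> sense(west)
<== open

==> push(west)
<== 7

==> move(west)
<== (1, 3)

==> sense(north)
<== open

==> push(north)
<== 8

==> move(north)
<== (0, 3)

==> sense(west)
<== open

==> push(west)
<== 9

==> move(west)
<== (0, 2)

==> sense(west)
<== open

==> push(west)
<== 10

==> move(west)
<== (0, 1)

==> sense(west)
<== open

==> push(west)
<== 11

==> move(west)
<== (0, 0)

==> sense(south)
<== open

==> push(south)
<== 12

==> move(south)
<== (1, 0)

==> sense(east)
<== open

==> push(east)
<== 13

==> move(east)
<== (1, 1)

==> sense(east)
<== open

==> push(east)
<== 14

==> move(east)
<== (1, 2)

==> sense(south)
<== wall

==> pop()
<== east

==> move(west)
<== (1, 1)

==> sense(south)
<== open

==> push(south)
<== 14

==> move(south)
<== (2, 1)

==> sense(west)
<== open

==> push(west)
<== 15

==> move(west)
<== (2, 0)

==> sense(south)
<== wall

==> pop()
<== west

==> move(east)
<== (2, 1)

==> sense(south)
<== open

==> push(south)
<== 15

==> move(south)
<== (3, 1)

==> sense(east)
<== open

==> push(east)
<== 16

==> move(east)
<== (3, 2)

==> sense(east)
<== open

==> push(east)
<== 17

==> move(east)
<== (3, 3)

==> sense(north)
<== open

==> push(north)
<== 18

==> move(north)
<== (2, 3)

==> sense(east)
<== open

==> push(east)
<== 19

==> move(east)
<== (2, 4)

==> sense(east)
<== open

==> push(east)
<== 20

==> move(east)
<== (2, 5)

==> sense(south)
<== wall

==> pop()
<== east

==> move(west)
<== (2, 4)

==> sense(south)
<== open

==> push(south)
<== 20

==> move(south)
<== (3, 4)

==> sense(south)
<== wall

==> pop()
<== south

==> move(north)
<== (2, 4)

==> pop()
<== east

==> move(west)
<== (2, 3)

==> pop()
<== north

==> move(south)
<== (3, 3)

==> sense(south)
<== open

==> push(south)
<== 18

==> move(south)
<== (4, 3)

==> sense(west)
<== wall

==> sense(south)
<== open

==> push(south)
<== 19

==> move(south)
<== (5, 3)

==> sense(east)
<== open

==> push(east)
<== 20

==> move(east)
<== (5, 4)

==> sense(east)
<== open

==> push(east)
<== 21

==> move(east)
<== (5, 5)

==> sense(north)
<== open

==> push(north)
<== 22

==> move(north)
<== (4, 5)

==> sense(east)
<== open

==> push(east)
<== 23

==> move(east)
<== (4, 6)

==> sense(south)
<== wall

==> pop()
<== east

==> move(west)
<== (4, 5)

==> pop()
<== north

==> move(south)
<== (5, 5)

==> sense(south)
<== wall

==> pop()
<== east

==> move(west)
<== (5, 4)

==> sense(south)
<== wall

==> pop()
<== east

==> move(west)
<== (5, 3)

==> sense(west)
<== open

==> push(west)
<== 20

==> move(west)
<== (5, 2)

==> sense(west)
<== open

==> push(west)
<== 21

==> move(west)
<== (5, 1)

==> sense(north)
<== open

==> push(north)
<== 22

==> move(north)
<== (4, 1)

==> sense(west)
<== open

==> push(west)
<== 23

==> move(west)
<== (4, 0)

==> sense(south)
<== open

==> push(south)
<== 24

==> move(south)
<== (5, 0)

==> sense(south)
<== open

==> push(south)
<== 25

==> move(south)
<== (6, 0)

==> sense(east)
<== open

==> push(east)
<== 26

==> move(east)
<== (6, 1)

==> sense(east)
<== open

==> push(east)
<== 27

==> move(east)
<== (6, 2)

==> sense(east)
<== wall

==> sense(south)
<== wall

==> pop()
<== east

==> move(west)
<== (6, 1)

==> sense(south)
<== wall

==> pop()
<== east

==> move(west)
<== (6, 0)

==> sense(south)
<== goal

==> move(south)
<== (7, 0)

Answer: (7, 0)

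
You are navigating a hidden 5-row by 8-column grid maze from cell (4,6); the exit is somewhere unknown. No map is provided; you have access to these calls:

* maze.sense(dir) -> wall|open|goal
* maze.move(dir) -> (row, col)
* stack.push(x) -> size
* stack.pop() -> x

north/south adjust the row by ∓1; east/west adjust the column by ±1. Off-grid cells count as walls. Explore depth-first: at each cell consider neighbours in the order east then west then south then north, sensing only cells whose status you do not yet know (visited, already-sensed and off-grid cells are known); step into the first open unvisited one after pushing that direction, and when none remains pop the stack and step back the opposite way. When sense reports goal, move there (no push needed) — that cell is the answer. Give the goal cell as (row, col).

> maze.sense dir: east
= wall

> maze.sense dir: west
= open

> stack.push x: west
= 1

> maze.move dir: west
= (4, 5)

> maze.sense dir: west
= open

> stack.push x: west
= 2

> maze.move dir: west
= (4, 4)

> maze.sense dir: west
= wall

> maze.sense dir: north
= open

> stack.push x: north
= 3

> maze.move dir: north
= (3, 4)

> maze.sense dir: east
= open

> stack.push x: east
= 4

> maze.move dir: east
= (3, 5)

> maze.sense dir: east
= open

> stack.push x: east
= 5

> maze.move dir: east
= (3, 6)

> maze.sense dir: east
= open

> stack.push x: east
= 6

> maze.move dir: east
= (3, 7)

> maze.sense dir: north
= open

> stack.push x: north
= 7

> maze.move dir: north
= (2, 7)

> maze.sense dir: west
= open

> stack.push x: west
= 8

> maze.move dir: west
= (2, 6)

> maze.sense dir: west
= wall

> maze.sense dir: north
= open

> stack.push x: north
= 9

> maze.move dir: north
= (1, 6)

> maze.sense dir: east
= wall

> maze.sense dir: west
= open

> stack.push x: west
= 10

> maze.move dir: west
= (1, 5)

> maze.sense dir: west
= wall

> maze.sense dir: north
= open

> stack.push x: north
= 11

> maze.move dir: north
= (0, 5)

> maze.sense dir: east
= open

> stack.push x: east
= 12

> maze.move dir: east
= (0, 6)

> maze.sense dir: east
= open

> stack.push x: east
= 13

> maze.move dir: east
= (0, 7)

> stack.pop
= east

> maze.move dir: west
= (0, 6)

> stack.pop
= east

> maze.move dir: west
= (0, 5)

> maze.sense dir: west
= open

> stack.push x: west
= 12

> maze.move dir: west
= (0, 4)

> maze.sense dir: west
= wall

> stack.pop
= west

> maze.move dir: east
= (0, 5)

> stack.pop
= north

> maze.move dir: south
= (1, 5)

> stack.pop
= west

> maze.move dir: east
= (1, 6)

> stack.pop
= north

> maze.move dir: south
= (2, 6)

> stack.pop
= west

> maze.move dir: east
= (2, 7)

> stack.pop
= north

> maze.move dir: south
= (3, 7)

> stack.pop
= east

> maze.move dir: west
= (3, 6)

> stack.pop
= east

> maze.move dir: west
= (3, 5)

> stack.pop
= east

> maze.move dir: west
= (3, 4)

> maze.sense dir: west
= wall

> maze.sense dir: north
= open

> stack.push x: north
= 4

> maze.move dir: north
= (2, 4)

> maze.sense dir: west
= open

> stack.push x: west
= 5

> maze.move dir: west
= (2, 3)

> maze.sense dir: west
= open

> stack.push x: west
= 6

> maze.move dir: west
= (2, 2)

> maze.sense dir: west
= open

> stack.push x: west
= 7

> maze.move dir: west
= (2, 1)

> maze.sense dir: west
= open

> stack.push x: west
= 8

> maze.move dir: west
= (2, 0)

> maze.sense dir: south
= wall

> maze.sense dir: north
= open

> stack.push x: north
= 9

> maze.move dir: north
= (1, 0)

> maze.sense dir: east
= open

> stack.push x: east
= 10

> maze.move dir: east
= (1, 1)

> maze.sense dir: east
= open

> stack.push x: east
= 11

> maze.move dir: east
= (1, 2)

> maze.sense dir: east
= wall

> maze.sense dir: north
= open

> stack.push x: north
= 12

> maze.move dir: north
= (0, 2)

> maze.sense dir: west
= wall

> stack.pop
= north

> maze.move dir: south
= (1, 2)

> stack.pop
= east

> maze.move dir: west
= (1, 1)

> stack.pop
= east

> maze.move dir: west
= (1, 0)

> maze.sense dir: north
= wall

> stack.pop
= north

> maze.move dir: south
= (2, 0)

> stack.pop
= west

> maze.move dir: east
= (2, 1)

> maze.sense dir: south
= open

> stack.push x: south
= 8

> maze.move dir: south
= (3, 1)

> maze.sense dir: east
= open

> stack.push x: east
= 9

> maze.move dir: east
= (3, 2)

> maze.sense dir: south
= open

> stack.push x: south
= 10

> maze.move dir: south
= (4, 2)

> maze.sense dir: west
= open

> stack.push x: west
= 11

> maze.move dir: west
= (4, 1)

> maze.sense dir: west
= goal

> maze.move dir: west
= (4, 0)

Answer: (4, 0)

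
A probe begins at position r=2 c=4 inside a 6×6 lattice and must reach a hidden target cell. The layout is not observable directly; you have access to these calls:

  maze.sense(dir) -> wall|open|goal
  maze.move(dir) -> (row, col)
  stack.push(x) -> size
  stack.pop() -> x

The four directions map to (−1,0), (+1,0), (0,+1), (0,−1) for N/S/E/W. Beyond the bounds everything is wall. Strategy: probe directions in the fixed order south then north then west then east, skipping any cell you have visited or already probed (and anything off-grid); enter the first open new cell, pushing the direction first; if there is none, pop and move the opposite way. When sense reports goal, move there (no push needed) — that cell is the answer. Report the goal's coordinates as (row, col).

Act: maze.sense[dir='south']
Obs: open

Act: stack.push[x='south']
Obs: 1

Act: maze.move[dir='south']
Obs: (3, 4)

Act: maze.sense[dir='south']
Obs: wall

Act: maze.sense[dir='west']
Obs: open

Act: stack.push[x='west']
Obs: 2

Act: maze.move[dir='west']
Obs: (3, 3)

Act: maze.sense[dir='south']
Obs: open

Act: stack.push[x='south']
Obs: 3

Act: maze.move[dir='south']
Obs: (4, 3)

Act: maze.sense[dir='south']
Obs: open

Act: stack.push[x='south']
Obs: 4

Act: maze.move[dir='south']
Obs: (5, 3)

Act: maze.sense[dir='west']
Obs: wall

Act: maze.sense[dir='east']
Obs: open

Act: stack.push[x='east']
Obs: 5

Act: maze.move[dir='east']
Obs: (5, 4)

Act: maze.sense[dir='east']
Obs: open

Act: stack.push[x='east']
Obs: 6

Act: maze.move[dir='east']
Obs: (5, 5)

Act: maze.sense[dir='north']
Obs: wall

Act: stack.pop[]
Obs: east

Act: maze.move[dir='west']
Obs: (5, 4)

Act: stack.pop[]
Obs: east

Act: maze.move[dir='west']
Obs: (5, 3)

Act: stack.pop[]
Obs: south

Act: maze.move[dir='north']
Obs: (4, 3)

Act: maze.sense[dir='west']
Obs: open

Act: stack.push[x='west']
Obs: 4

Act: maze.move[dir='west']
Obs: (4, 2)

Act: maze.sense[dir='north']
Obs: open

Act: stack.push[x='north']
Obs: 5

Act: maze.move[dir='north']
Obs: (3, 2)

Act: maze.sense[dir='north']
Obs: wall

Act: maze.sense[dir='west']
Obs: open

Act: stack.push[x='west']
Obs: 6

Act: maze.move[dir='west']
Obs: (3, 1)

Act: maze.sense[dir='south']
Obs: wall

Act: maze.sense[dir='north']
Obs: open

Act: stack.push[x='north']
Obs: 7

Act: maze.move[dir='north']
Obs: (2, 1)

Act: maze.sense[dir='north']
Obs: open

Act: stack.push[x='north']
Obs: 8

Act: maze.move[dir='north']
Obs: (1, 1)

Act: maze.sense[dir='north']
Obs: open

Act: stack.push[x='north']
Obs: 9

Act: maze.move[dir='north']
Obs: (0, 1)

Act: maze.sense[dir='west']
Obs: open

Act: stack.push[x='west']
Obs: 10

Act: maze.move[dir='west']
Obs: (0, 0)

Act: maze.sense[dir='south']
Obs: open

Act: stack.push[x='south']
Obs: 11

Act: maze.move[dir='south']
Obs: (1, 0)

Act: maze.sense[dir='south']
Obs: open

Act: stack.push[x='south']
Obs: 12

Act: maze.move[dir='south']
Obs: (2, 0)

Act: maze.sense[dir='south']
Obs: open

Act: stack.push[x='south']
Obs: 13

Act: maze.move[dir='south']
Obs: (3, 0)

Act: maze.sense[dir='south']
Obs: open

Act: stack.push[x='south']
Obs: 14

Act: maze.move[dir='south']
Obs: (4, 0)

Act: maze.sense[dir='south']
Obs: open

Act: stack.push[x='south']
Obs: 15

Act: maze.move[dir='south']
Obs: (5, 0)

Act: maze.sense[dir='east']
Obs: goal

Act: maze.move[dir='east']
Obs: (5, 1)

Answer: (5, 1)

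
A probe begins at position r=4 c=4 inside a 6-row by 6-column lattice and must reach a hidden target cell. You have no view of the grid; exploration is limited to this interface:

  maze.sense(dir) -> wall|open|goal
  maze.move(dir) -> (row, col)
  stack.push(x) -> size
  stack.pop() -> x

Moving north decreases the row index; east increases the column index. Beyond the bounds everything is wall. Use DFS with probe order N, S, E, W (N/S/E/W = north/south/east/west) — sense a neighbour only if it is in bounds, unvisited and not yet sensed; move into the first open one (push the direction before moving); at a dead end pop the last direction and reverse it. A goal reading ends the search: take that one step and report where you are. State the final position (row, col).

Step: maze.sense[dir=north]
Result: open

Step: stack.push[x=north]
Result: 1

Step: maze.move[dir=north]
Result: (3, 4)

Step: maze.sense[dir=north]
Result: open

Step: stack.push[x=north]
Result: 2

Step: maze.move[dir=north]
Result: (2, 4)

Step: maze.sense[dir=north]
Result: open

Step: stack.push[x=north]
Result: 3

Step: maze.move[dir=north]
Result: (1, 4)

Step: maze.sense[dir=north]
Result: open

Step: stack.push[x=north]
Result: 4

Step: maze.move[dir=north]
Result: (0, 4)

Step: maze.sense[dir=east]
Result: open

Step: stack.push[x=east]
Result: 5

Step: maze.move[dir=east]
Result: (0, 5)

Step: maze.sense[dir=south]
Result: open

Step: stack.push[x=south]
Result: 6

Step: maze.move[dir=south]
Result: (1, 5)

Step: maze.sense[dir=south]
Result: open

Step: stack.push[x=south]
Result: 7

Step: maze.move[dir=south]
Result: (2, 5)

Step: maze.sense[dir=south]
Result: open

Step: stack.push[x=south]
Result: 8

Step: maze.move[dir=south]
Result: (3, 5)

Step: maze.sense[dir=south]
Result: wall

Step: stack.pop[]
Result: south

Step: maze.move[dir=north]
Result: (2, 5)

Step: stack.pop[]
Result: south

Step: maze.move[dir=north]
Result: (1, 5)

Step: stack.pop[]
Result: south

Step: maze.move[dir=north]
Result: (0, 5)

Step: stack.pop[]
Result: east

Step: maze.move[dir=west]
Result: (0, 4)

Step: maze.sense[dir=west]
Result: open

Step: stack.push[x=west]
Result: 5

Step: maze.move[dir=west]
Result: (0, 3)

Step: maze.sense[dir=south]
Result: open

Step: stack.push[x=south]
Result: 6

Step: maze.move[dir=south]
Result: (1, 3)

Step: maze.sense[dir=south]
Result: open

Step: stack.push[x=south]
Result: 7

Step: maze.move[dir=south]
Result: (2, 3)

Step: maze.sense[dir=south]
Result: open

Step: stack.push[x=south]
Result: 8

Step: maze.move[dir=south]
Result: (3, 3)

Step: maze.sense[dir=south]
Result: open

Step: stack.push[x=south]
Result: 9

Step: maze.move[dir=south]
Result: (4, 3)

Step: maze.sense[dir=south]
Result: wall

Step: maze.sense[dir=west]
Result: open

Step: stack.push[x=west]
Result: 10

Step: maze.move[dir=west]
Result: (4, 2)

Step: maze.sense[dir=north]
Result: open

Step: stack.push[x=north]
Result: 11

Step: maze.move[dir=north]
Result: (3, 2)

Step: maze.sense[dir=north]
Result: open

Step: stack.push[x=north]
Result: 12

Step: maze.move[dir=north]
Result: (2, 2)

Step: maze.sense[dir=north]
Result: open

Step: stack.push[x=north]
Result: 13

Step: maze.move[dir=north]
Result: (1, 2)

Step: maze.sense[dir=north]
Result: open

Step: stack.push[x=north]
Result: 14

Step: maze.move[dir=north]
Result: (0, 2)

Step: maze.sense[dir=west]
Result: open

Step: stack.push[x=west]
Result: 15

Step: maze.move[dir=west]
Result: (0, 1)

Step: maze.sense[dir=south]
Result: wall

Step: maze.sense[dir=west]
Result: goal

Step: maze.move[dir=west]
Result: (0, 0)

Answer: (0, 0)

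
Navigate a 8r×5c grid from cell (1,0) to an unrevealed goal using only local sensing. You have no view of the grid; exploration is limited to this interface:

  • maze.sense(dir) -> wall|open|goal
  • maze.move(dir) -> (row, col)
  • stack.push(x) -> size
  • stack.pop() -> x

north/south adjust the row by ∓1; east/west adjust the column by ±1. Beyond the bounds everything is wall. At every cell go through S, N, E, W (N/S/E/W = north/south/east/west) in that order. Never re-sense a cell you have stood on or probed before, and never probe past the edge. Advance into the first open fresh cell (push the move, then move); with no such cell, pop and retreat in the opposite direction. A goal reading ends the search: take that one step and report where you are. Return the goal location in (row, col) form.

~$ maze.sense dir=south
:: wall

~$ maze.sense dir=north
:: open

~$ stack.push x=north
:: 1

~$ maze.move dir=north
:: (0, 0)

~$ maze.sense dir=east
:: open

~$ stack.push x=east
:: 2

~$ maze.move dir=east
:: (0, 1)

~$ maze.sense dir=south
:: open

~$ stack.push x=south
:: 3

~$ maze.move dir=south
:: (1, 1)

~$ maze.sense dir=south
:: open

~$ stack.push x=south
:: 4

~$ maze.move dir=south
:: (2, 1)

~$ maze.sense dir=south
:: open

~$ stack.push x=south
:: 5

~$ maze.move dir=south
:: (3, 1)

~$ maze.sense dir=south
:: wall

~$ maze.sense dir=east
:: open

~$ stack.push x=east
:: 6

~$ maze.move dir=east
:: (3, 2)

~$ maze.sense dir=south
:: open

~$ stack.push x=south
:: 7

~$ maze.move dir=south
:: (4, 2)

~$ maze.sense dir=south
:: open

~$ stack.push x=south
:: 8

~$ maze.move dir=south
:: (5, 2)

~$ maze.sense dir=south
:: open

~$ stack.push x=south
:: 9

~$ maze.move dir=south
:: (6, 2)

~$ maze.sense dir=south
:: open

~$ stack.push x=south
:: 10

~$ maze.move dir=south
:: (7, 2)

~$ maze.sense dir=east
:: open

~$ stack.push x=east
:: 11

~$ maze.move dir=east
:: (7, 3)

~$ maze.sense dir=north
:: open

~$ stack.push x=north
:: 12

~$ maze.move dir=north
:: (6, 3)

~$ maze.sense dir=north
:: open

~$ stack.push x=north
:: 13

~$ maze.move dir=north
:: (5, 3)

~$ maze.sense dir=north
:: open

~$ stack.push x=north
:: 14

~$ maze.move dir=north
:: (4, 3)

~$ maze.sense dir=north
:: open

~$ stack.push x=north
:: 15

~$ maze.move dir=north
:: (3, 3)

~$ maze.sense dir=north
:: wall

~$ maze.sense dir=east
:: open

~$ stack.push x=east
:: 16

~$ maze.move dir=east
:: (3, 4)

~$ maze.sense dir=south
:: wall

~$ maze.sense dir=north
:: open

~$ stack.push x=north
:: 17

~$ maze.move dir=north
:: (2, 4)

~$ maze.sense dir=north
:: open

~$ stack.push x=north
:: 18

~$ maze.move dir=north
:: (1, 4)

~$ maze.sense dir=north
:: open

~$ stack.push x=north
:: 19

~$ maze.move dir=north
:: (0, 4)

~$ maze.sense dir=west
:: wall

~$ stack.pop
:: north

~$ maze.move dir=south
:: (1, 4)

~$ maze.sense dir=west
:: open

~$ stack.push x=west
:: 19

~$ maze.move dir=west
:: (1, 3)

~$ maze.sense dir=west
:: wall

~$ stack.pop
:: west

~$ maze.move dir=east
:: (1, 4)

~$ stack.pop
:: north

~$ maze.move dir=south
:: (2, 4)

~$ stack.pop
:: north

~$ maze.move dir=south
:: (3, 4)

~$ stack.pop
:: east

~$ maze.move dir=west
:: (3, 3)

~$ stack.pop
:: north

~$ maze.move dir=south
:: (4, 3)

~$ stack.pop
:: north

~$ maze.move dir=south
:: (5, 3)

~$ maze.sense dir=east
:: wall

~$ stack.pop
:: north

~$ maze.move dir=south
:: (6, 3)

~$ maze.sense dir=east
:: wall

~$ stack.pop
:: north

~$ maze.move dir=south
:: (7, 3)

~$ maze.sense dir=east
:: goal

~$ maze.move dir=east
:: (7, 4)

Answer: (7, 4)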